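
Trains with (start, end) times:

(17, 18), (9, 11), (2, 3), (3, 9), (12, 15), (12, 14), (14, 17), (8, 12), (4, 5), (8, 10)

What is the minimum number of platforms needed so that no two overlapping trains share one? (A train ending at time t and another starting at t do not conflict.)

3

starts: [2, 3, 4, 8, 8, 9, 12, 12, 14, 17]
ends:   [3, 5, 9, 10, 11, 12, 14, 15, 17, 18]
s2→1 e3→0 s3→1 s4→2 e5→1 s8→2 s8→3  — peak 3.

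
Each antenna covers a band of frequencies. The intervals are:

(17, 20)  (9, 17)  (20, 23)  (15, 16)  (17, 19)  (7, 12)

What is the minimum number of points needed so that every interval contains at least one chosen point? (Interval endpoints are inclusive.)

4

Sort by right endpoint; whenever an interval is uncovered, place a point at its right end.
By right end: [7,12]  [15,16]  [9,17]  [17,19]  [17,20]  [20,23]
[7,12] uncovered → point at 12; [15,16] uncovered → point at 16; [17,19] uncovered → point at 19; [20,23] uncovered → point at 23.
Points: 12, 16, 19, 23 (4 total).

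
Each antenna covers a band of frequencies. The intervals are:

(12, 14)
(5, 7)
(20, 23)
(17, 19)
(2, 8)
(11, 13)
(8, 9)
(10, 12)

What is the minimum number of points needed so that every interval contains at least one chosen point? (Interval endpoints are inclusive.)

5

Sorted: [5,7] [2,8] [8,9] [10,12] [11,13] [12,14] [17,19] [20,23]
{[5,7],[2,8]} hit by 7; {[8,9]} hit by 9; {[10,12],[11,13],[12,14]} hit by 12; {[17,19]} hit by 19; {[20,23]} hit by 23.
Points: 7, 9, 12, 19, 23 (5 total).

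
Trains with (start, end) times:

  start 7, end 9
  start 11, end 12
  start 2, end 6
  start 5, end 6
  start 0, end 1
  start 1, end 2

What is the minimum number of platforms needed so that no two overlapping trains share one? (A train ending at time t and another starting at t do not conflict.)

2

The answer is the maximum number of intervals overlapping at any instant.
Events (time:±→running): 0:+→1 1:-→0 1:+→1 2:-→0 2:+→1 5:+→2 … peak 2.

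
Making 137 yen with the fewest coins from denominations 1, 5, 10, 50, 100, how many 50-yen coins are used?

Greedy: take as many of the largest coin as possible, then repeat with the remainder.
137 = 1×100 + 3×10 + 1×5 + 2×1
Count of 50: 0

0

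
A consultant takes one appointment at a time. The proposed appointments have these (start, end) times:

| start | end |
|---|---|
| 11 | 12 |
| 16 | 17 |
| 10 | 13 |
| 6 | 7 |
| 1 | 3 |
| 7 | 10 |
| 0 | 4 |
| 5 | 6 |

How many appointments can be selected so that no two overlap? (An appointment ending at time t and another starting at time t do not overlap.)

By end time: (1,3), (0,4), (5,6), (6,7), (7,10), (11,12), (10,13), (16,17).
Pick (1,3); next start ≥ 3 → (5,6); next start ≥ 6 → (6,7); next start ≥ 7 → (7,10); next start ≥ 10 → (11,12); next start ≥ 12 → (16,17).
Selected 6 appointments.

6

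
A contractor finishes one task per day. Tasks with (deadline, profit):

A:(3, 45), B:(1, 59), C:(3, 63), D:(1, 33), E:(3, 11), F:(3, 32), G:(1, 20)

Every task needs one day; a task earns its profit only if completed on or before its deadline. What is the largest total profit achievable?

Sort by profit descending; place each in the latest free slot ≤ its deadline.
Profit order: C=63 B=59 A=45 D=33 F=32 G=20 E=11
Assign: C→slot 3, B→slot 1, A→slot 2, D skipped, F skipped, G skipped, E skipped.
Slots: [1:B] [2:A] [3:C]
Profit = 59 + 45 + 63 = 167

167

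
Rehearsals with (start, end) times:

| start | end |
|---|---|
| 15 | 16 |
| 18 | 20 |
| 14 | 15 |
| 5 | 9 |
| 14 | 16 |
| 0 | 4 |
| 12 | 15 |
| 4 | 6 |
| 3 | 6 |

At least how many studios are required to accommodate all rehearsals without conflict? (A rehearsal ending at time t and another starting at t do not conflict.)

3

The answer is the maximum number of intervals overlapping at any instant.
Events (time:±→running): 0:+→1 3:+→2 4:-→1 4:+→2 5:+→3 … peak 3.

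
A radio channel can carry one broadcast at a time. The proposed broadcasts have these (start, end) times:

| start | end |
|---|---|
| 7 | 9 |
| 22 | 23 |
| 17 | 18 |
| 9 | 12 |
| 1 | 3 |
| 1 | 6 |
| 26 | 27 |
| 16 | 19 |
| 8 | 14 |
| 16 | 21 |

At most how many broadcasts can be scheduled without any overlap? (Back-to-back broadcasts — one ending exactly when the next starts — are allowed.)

6

Order by finish time; keep every interval that doesn't clash with the previous kept one.
By end time: (1,3), (1,6), (7,9), (9,12), (8,14), (17,18), (16,19), (16,21), (22,23), (26,27).
Pick (1,3); next start ≥ 3 → (7,9); next start ≥ 9 → (9,12); next start ≥ 12 → (17,18); next start ≥ 18 → (22,23); next start ≥ 23 → (26,27).
Selected 6 broadcasts.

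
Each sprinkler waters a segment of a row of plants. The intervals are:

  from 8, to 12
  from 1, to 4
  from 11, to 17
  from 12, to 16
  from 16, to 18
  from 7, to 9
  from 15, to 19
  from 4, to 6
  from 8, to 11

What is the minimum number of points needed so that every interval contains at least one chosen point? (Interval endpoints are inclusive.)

By right end: [1,4]  [4,6]  [7,9]  [8,11]  [8,12]  [12,16]  [11,17]  [16,18]  [15,19]
[1,4] uncovered → point at 4; [7,9] uncovered → point at 9; [12,16] uncovered → point at 16.
Points: 4, 9, 16 (3 total).

3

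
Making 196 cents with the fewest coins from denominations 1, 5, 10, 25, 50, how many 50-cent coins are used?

3

196 = 3×50 + 1×25 + 2×10 + 1×1
Count of 50: 3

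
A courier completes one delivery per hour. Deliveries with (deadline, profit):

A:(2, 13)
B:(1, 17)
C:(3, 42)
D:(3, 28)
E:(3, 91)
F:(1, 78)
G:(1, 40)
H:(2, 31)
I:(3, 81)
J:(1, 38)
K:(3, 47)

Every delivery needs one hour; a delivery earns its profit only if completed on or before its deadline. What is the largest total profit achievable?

Sort by profit descending; place each in the latest free slot ≤ its deadline.
By profit: E(d3,91), I(d3,81), F(d1,78), K(d3,47), C(d3,42), G(d1,40), J(d1,38), H(d2,31), D(d3,28), B(d1,17), A(d2,13)
E→slot 3; I→slot 2; F→slot 1; K skipped; C skipped; G skipped; J skipped; H skipped; D skipped; B skipped; A skipped.
Profit = 78 + 81 + 91 = 250

250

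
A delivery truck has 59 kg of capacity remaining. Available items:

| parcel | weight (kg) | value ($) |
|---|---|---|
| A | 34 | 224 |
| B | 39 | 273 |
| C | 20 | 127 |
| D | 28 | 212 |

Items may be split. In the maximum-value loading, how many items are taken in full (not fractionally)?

Order: D (212/28=7.57) > B (273/39=7.00) > A (224/34=6.59) > C (127/20=6.35)
Fill: take D (28 @ 212) → take 31/39 of B → 217.00; 59/59 used.
1 item(s) taken whole; one partial (take 31/39 of B).

1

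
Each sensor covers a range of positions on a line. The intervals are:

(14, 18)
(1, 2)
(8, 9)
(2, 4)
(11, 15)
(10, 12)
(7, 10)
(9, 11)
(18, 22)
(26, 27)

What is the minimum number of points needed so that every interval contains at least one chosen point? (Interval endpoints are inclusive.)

5

Sorted: [1,2] [2,4] [8,9] [7,10] [9,11] [10,12] [11,15] [14,18] [18,22] [26,27]
{[1,2],[2,4]} hit by 2; {[8,9],[7,10],[9,11]} hit by 9; {[10,12],[11,15]} hit by 12; {[14,18],[18,22]} hit by 18; {[26,27]} hit by 27.
Points: 2, 9, 12, 18, 27 (5 total).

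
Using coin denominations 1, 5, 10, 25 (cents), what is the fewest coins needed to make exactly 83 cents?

83 = 3×25 + 1×5 + 3×1
Total coins = 3 + 1 + 3 = 7

7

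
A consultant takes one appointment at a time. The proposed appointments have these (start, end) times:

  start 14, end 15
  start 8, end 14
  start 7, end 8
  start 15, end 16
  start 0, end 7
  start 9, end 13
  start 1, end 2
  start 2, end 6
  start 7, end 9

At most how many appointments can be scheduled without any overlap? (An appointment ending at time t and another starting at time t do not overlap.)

Sort by end time and greedily take each interval whose start is ≥ the last chosen end.
Sorted by end: (1,2)  (2,6)  (0,7)  (7,8)  (7,9)  (9,13)  (8,14)  (14,15)  (15,16)
take (1,2); take (2,6); take (7,8); skip (7,9); take (9,13); take (14,15); take (15,16).
Selected 6 appointments.

6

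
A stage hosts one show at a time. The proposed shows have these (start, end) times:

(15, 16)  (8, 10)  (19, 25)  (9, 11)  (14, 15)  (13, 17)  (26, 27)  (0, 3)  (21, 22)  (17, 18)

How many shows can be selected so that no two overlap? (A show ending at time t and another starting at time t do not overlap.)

By end time: (0,3), (8,10), (9,11), (14,15), (15,16), (13,17), (17,18), (21,22), (19,25), (26,27).
Pick (0,3); next start ≥ 3 → (8,10); next start ≥ 10 → (14,15); next start ≥ 15 → (15,16); next start ≥ 16 → (17,18); next start ≥ 18 → (21,22); next start ≥ 22 → (26,27).
Selected 7 shows.

7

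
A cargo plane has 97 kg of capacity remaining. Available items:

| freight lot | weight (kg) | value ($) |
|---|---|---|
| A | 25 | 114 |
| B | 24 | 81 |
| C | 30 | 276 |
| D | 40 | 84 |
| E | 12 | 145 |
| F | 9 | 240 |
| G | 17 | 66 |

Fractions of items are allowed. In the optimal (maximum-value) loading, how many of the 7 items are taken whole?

Order: F (240/9=26.67) > E (145/12=12.08) > C (276/30=9.20) > A (114/25=4.56) > G (66/17=3.88) > B (81/24=3.38) > D (84/40=2.10)
Fill: take F (9 @ 240) → take E (12 @ 145) → take C (30 @ 276) → take A (25 @ 114) → take G (17 @ 66) → take 4/24 of B → 13.50; 97/97 used.
5 item(s) taken whole; one partial (take 4/24 of B).

5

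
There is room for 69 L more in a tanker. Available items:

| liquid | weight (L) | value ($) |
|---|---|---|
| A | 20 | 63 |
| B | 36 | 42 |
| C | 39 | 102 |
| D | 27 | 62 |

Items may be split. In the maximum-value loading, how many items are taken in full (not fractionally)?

2

Sort by value per unit weight and fill in that order.
Ratios (sorted): A 3.15, C 2.62, D 2.30, B 1.17
take A (20 @ 63); take C (39 @ 102); take 10/27 of D → 22.96. Capacity used 69/69.
2 item(s) taken whole; one partial (take 10/27 of D).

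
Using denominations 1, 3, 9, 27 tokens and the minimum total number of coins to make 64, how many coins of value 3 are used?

0

Use the largest denomination that fits, subtract, and repeat.
64 − 2×27→10 − 1×9→1 − 1×1→0
Count of 3: 0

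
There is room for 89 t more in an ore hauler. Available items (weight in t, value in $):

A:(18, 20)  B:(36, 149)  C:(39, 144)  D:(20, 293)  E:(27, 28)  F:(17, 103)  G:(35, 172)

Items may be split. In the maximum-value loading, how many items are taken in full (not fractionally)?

Greedy by value/weight ratio, highest first.
Ratios (sorted): D 14.65, F 6.06, G 4.91, B 4.14, C 3.69, A 1.11, E 1.04
take D (20 @ 293); take F (17 @ 103); take G (35 @ 172); take 17/36 of B → 70.36. Capacity used 89/89.
3 item(s) taken whole; one partial (take 17/36 of B).

3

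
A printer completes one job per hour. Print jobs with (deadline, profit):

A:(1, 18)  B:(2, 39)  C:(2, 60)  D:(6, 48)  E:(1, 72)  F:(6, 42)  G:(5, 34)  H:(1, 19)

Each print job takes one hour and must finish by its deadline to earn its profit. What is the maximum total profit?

256

Take jobs in profit order; each goes to the latest open slot no later than its deadline.
By profit: E(d1,72), C(d2,60), D(d6,48), F(d6,42), B(d2,39), G(d5,34), H(d1,19), A(d1,18)
E→slot 1; C→slot 2; D→slot 6; F→slot 5; B skipped; G→slot 4; H skipped; A skipped.
Profit = 72 + 60 + 34 + 42 + 48 = 256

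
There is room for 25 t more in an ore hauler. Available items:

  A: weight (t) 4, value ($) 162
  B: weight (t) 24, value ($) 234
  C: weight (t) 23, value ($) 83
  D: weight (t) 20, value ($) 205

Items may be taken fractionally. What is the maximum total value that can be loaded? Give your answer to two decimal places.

Sort by value per unit weight and fill in that order.
Ratios (sorted): A 40.50, D 10.25, B 9.75, C 3.61
take A (4 @ 162); take D (20 @ 205); take 1/24 of B → 9.75. Capacity used 25/25.
Total value = 376.75

376.75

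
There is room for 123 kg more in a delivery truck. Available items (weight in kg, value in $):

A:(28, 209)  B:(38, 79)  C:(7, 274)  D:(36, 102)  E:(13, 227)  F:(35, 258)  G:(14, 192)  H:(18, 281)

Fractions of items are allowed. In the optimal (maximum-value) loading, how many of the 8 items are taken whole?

Greedy by value/weight ratio, highest first.
Order: C (274/7=39.14) > E (227/13=17.46) > H (281/18=15.61) > G (192/14=13.71) > A (209/28=7.46) > F (258/35=7.37) > D (102/36=2.83) > B (79/38=2.08)
Fill: take C (7 @ 274) → take E (13 @ 227) → take H (18 @ 281) → take G (14 @ 192) → take A (28 @ 209) → take F (35 @ 258) → take 8/36 of D → 22.67; 123/123 used.
6 item(s) taken whole; one partial (take 8/36 of D).

6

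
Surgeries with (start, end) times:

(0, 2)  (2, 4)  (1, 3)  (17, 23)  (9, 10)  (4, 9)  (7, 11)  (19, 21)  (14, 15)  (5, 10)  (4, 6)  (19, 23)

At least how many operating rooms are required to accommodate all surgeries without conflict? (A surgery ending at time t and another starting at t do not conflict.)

starts: [0, 1, 2, 4, 4, 5, 7, 9, 14, 17, 19, 19]
ends:   [2, 3, 4, 6, 9, 10, 10, 11, 15, 21, 23, 23]
s0→1 s1→2 e2→1 s2→2 e3→1 e4→0 s4→1 s4→2 s5→3  — peak 3.

3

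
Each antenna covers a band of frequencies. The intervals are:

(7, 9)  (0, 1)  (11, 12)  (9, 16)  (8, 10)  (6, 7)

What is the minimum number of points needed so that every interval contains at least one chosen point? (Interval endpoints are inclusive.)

By right end: [0,1]  [6,7]  [7,9]  [8,10]  [11,12]  [9,16]
[0,1] uncovered → point at 1; [6,7] uncovered → point at 7; [8,10] uncovered → point at 10; [11,12] uncovered → point at 12.
Points: 1, 7, 10, 12 (4 total).

4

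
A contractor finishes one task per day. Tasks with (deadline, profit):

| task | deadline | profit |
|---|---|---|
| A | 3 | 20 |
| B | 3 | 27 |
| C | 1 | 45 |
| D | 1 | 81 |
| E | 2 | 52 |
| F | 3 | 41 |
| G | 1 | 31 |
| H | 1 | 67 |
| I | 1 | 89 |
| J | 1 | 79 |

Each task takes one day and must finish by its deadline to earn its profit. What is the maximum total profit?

182

Profit order: I=89 D=81 J=79 H=67 E=52 C=45 F=41 G=31 B=27 A=20
Assign: I→slot 1, D skipped, J skipped, H skipped, E→slot 2, C skipped, F→slot 3, G skipped, B skipped, A skipped.
Slots: [1:I] [2:E] [3:F]
Profit = 89 + 52 + 41 = 182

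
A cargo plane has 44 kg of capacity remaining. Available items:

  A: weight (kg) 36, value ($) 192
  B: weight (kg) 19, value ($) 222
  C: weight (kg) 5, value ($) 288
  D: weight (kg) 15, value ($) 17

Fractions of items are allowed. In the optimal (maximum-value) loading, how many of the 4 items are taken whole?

2

Greedy by value/weight ratio, highest first.
Ratios (sorted): C 57.60, B 11.68, A 5.33, D 1.13
take C (5 @ 288); take B (19 @ 222); take 20/36 of A → 106.67. Capacity used 44/44.
2 item(s) taken whole; one partial (take 20/36 of A).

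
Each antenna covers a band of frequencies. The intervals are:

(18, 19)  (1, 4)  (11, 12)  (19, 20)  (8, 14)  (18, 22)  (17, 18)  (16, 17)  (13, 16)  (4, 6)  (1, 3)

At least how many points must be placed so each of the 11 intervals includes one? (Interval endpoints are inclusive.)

Sorted: [1,3] [1,4] [4,6] [11,12] [8,14] [13,16] [16,17] [17,18] [18,19] [19,20] [18,22]
{[1,3],[1,4]} hit by 3; {[4,6]} hit by 6; {[11,12],[8,14]} hit by 12; {[13,16],[16,17]} hit by 16; {[17,18],[18,19]} hit by 18; {[19,20],[18,22]} hit by 20.
Points: 3, 6, 12, 16, 18, 20 (6 total).

6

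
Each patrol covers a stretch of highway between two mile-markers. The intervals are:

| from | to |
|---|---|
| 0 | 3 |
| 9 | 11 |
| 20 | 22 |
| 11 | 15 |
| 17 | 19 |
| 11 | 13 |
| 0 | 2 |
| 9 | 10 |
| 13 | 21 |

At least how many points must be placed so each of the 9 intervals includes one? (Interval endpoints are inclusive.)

5

Sort by right endpoint; whenever an interval is uncovered, place a point at its right end.
Sorted: [0,2] [0,3] [9,10] [9,11] [11,13] [11,15] [17,19] [13,21] [20,22]
{[0,2],[0,3]} hit by 2; {[9,10],[9,11]} hit by 10; {[11,13],[11,15]} hit by 13; {[17,19],[13,21]} hit by 19; {[20,22]} hit by 22.
Points: 2, 10, 13, 19, 22 (5 total).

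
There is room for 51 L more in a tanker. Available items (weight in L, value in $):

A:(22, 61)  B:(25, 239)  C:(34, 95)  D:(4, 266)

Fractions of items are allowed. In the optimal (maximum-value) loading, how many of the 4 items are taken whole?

Sort by value per unit weight and fill in that order.
Ratios (sorted): D 66.50, B 9.56, C 2.79, A 2.77
take D (4 @ 266); take B (25 @ 239); take 22/34 of C → 61.47. Capacity used 51/51.
2 item(s) taken whole; one partial (take 22/34 of C).

2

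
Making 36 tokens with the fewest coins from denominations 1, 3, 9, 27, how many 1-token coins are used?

Use the largest denomination that fits, subtract, and repeat.
36 = 1×27 + 1×9
Count of 1: 0

0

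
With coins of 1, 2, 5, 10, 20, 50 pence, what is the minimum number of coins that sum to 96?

5

Use the largest denomination that fits, subtract, and repeat.
96 − 1×50→46 − 2×20→6 − 1×5→1 − 1×1→0
Total coins = 1 + 2 + 1 + 1 = 5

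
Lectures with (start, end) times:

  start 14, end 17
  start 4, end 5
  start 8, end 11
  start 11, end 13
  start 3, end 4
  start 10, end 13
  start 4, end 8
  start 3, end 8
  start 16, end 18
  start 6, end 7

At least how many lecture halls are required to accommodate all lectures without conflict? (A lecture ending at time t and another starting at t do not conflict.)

Events (time:±→running): 3:+→1 3:+→2 4:-→1 4:+→2 4:+→3 … peak 3.

3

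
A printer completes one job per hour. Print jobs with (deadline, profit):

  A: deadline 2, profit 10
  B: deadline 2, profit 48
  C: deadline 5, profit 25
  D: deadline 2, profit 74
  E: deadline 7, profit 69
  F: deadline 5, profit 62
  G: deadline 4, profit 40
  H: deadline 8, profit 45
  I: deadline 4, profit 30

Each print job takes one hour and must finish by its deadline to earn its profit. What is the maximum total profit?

By profit: D(d2,74), E(d7,69), F(d5,62), B(d2,48), H(d8,45), G(d4,40), I(d4,30), C(d5,25), A(d2,10)
D→slot 2; E→slot 7; F→slot 5; B→slot 1; H→slot 8; G→slot 4; I→slot 3; C skipped; A skipped.
Profit = 48 + 74 + 30 + 40 + 62 + 69 + 45 = 368

368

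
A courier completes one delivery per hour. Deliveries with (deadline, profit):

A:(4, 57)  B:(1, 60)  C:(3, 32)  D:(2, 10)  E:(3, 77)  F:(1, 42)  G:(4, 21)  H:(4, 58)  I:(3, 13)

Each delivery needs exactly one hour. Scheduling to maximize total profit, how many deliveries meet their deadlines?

4

Take jobs in profit order; each goes to the latest open slot no later than its deadline.
Profit order: E=77 B=60 H=58 A=57 F=42 C=32 G=21 I=13 D=10
Assign: E→slot 3, B→slot 1, H→slot 4, A→slot 2, F skipped, C skipped, G skipped, I skipped, D skipped.
Slots: [1:B] [2:A] [3:E] [4:H]
4 of 9 scheduled.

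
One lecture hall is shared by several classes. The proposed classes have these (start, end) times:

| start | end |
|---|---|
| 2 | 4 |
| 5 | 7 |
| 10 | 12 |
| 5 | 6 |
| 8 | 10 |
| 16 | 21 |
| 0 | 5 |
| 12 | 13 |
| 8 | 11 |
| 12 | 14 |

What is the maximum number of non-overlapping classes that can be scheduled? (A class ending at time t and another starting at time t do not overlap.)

6

By end time: (2,4), (0,5), (5,6), (5,7), (8,10), (8,11), (10,12), (12,13), (12,14), (16,21).
Pick (2,4); next start ≥ 4 → (5,6); next start ≥ 6 → (8,10); next start ≥ 10 → (10,12); next start ≥ 12 → (12,13); next start ≥ 13 → (16,21).
Selected 6 classes.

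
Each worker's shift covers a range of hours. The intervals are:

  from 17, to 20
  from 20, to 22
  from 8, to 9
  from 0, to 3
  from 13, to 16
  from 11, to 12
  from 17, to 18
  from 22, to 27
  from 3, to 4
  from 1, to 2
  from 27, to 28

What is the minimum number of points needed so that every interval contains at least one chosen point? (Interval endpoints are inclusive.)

8

Process intervals by earliest right end; each time one isn't hit yet, stab at its right endpoint.
Sorted: [1,2] [0,3] [3,4] [8,9] [11,12] [13,16] [17,18] [17,20] [20,22] [22,27] [27,28]
{[1,2],[0,3]} hit by 2; {[3,4]} hit by 4; {[8,9]} hit by 9; {[11,12]} hit by 12; {[13,16]} hit by 16; {[17,18],[17,20]} hit by 18; {[20,22],[22,27]} hit by 22; {[27,28]} hit by 28.
Points: 2, 4, 9, 12, 16, 18, 22, 28 (8 total).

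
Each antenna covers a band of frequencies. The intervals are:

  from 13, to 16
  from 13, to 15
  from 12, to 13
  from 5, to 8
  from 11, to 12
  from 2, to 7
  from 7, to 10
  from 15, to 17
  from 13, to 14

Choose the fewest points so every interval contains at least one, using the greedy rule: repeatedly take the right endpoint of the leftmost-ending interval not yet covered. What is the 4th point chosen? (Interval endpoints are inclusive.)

17

Sorted: [2,7] [5,8] [7,10] [11,12] [12,13] [13,14] [13,15] [13,16] [15,17]
{[2,7],[5,8],[7,10]} hit by 7; {[11,12],[12,13]} hit by 12; {[13,14],[13,15],[13,16]} hit by 14; {[15,17]} hit by 17.
Points: 7, 12, 14, 17 (4 total).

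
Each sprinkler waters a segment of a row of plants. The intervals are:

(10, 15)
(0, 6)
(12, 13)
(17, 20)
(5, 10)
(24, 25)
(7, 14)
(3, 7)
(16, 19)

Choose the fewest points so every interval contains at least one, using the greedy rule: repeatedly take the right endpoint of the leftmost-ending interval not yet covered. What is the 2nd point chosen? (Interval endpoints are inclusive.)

13

By right end: [0,6]  [3,7]  [5,10]  [12,13]  [7,14]  [10,15]  [16,19]  [17,20]  [24,25]
[0,6] uncovered → point at 6; [12,13] uncovered → point at 13; [16,19] uncovered → point at 19; [24,25] uncovered → point at 25.
Points: 6, 13, 19, 25 (4 total).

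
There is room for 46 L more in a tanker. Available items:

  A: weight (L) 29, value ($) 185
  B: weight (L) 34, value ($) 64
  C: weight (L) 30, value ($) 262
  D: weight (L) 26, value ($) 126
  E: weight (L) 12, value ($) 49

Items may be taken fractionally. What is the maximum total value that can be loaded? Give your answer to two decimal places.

364.07

Ratios (sorted): C 8.73, A 6.38, D 4.85, E 4.08, B 1.88
take C (30 @ 262); take 16/29 of A → 102.07. Capacity used 46/46.
Total value = 364.07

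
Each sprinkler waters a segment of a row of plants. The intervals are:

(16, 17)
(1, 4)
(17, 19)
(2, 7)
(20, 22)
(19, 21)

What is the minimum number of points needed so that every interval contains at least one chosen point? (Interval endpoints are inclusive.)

3

Sort by right endpoint; whenever an interval is uncovered, place a point at its right end.
Sorted: [1,4] [2,7] [16,17] [17,19] [19,21] [20,22]
{[1,4],[2,7]} hit by 4; {[16,17],[17,19]} hit by 17; {[19,21],[20,22]} hit by 21.
Points: 4, 17, 21 (3 total).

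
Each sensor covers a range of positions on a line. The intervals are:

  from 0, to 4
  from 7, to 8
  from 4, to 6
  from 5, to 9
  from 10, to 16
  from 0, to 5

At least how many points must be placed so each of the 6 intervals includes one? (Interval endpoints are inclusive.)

3

Sort by right endpoint; whenever an interval is uncovered, place a point at its right end.
Sorted: [0,4] [0,5] [4,6] [7,8] [5,9] [10,16]
{[0,4],[0,5],[4,6]} hit by 4; {[7,8],[5,9]} hit by 8; {[10,16]} hit by 16.
Points: 4, 8, 16 (3 total).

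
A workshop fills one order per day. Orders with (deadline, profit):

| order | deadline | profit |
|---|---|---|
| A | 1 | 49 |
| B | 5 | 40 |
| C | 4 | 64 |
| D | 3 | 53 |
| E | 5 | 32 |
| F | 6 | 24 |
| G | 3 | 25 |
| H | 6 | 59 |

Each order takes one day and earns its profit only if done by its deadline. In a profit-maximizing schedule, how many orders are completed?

Sort by profit descending; place each in the latest free slot ≤ its deadline.
By profit: C(d4,64), H(d6,59), D(d3,53), A(d1,49), B(d5,40), E(d5,32), G(d3,25), F(d6,24)
C→slot 4; H→slot 6; D→slot 3; A→slot 1; B→slot 5; E→slot 2; G skipped; F skipped.
6 of 8 scheduled.

6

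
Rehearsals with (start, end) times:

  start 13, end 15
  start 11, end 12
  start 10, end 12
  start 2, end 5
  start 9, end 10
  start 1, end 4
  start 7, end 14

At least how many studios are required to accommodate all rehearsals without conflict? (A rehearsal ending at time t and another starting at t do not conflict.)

3

starts: [1, 2, 7, 9, 10, 11, 13]
ends:   [4, 5, 10, 12, 12, 14, 15]
s1→1 s2→2 e4→1 e5→0 s7→1 s9→2 e10→1 s10→2 s11→3  — peak 3.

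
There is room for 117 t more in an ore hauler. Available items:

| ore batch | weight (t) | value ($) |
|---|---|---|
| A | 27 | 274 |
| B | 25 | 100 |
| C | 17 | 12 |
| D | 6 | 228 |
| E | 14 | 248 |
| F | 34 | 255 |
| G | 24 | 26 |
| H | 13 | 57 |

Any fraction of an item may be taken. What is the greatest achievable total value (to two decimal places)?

Ratios (sorted): D 38.00, E 17.71, A 10.15, F 7.50, H 4.38, B 4.00, G 1.08, C 0.71
take D (6 @ 228); take E (14 @ 248); take A (27 @ 274); take F (34 @ 255); take H (13 @ 57); take 23/25 of B → 92.00. Capacity used 117/117.
Total value = 1154.00

1154.00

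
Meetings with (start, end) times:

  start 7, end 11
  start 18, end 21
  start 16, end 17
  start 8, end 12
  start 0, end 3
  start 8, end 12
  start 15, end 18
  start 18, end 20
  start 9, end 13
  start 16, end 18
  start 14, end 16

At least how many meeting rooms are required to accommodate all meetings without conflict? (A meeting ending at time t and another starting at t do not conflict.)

Count concurrent intervals with a sweep; the peak is the room count.
starts: [0, 7, 8, 8, 9, 14, 15, 16, 16, 18, 18]
ends:   [3, 11, 12, 12, 13, 16, 17, 18, 18, 20, 21]
s0→1 e3→0 s7→1 s8→2 s8→3 s9→4  — peak 4.

4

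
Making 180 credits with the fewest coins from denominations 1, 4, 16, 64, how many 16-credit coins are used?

180 − 2×64→52 − 3×16→4 − 1×4→0
Count of 16: 3

3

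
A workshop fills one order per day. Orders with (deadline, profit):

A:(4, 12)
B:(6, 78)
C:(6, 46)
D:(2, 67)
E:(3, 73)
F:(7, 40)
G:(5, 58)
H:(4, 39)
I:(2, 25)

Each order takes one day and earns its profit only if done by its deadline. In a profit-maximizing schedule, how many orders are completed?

7

Sort by profit descending; place each in the latest free slot ≤ its deadline.
By profit: B(d6,78), E(d3,73), D(d2,67), G(d5,58), C(d6,46), F(d7,40), H(d4,39), I(d2,25), A(d4,12)
B→slot 6; E→slot 3; D→slot 2; G→slot 5; C→slot 4; F→slot 7; H→slot 1; I skipped; A skipped.
7 of 9 scheduled.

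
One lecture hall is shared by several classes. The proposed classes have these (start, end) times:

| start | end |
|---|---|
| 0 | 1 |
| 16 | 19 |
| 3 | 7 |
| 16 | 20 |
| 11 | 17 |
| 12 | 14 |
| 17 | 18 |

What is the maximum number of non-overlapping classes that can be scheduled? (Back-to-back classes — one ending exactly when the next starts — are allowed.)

Sorted by end: (0,1)  (3,7)  (12,14)  (11,17)  (17,18)  (16,19)  (16,20)
take (0,1); take (3,7); take (12,14); take (17,18); skip (16,20).
Selected 4 classes.

4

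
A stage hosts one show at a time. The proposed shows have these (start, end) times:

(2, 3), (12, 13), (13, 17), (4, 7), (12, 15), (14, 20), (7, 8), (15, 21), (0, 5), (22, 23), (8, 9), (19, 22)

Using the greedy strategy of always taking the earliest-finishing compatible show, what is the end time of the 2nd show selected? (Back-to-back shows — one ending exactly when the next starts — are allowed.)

7

Greedy by earliest finish: after sorting by end time, pick each interval compatible with the last pick.
By end time: (2,3), (0,5), (4,7), (7,8), (8,9), (12,13), (12,15), (13,17), (14,20), (15,21), (19,22), (22,23).
Pick (2,3); next start ≥ 3 → (4,7); next start ≥ 7 → (7,8); next start ≥ 8 → (8,9); next start ≥ 9 → (12,13); next start ≥ 13 → (13,17); next start ≥ 17 → (19,22); next start ≥ 22 → (22,23).
Selected: (2,3) (4,7) (7,8) (8,9) (12,13) (13,17) (19,22) (22,23)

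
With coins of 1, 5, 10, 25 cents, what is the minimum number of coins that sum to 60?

Greedy: take as many of the largest coin as possible, then repeat with the remainder.
60 − 2×25→10 − 1×10→0
Total coins = 2 + 1 = 3

3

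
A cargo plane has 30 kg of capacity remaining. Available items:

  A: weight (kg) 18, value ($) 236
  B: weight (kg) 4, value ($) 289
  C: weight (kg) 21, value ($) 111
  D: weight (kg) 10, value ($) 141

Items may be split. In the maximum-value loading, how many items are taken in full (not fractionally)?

2

Ratios (sorted): B 72.25, D 14.10, A 13.11, C 5.29
take B (4 @ 289); take D (10 @ 141); take 16/18 of A → 209.78. Capacity used 30/30.
2 item(s) taken whole; one partial (take 16/18 of A).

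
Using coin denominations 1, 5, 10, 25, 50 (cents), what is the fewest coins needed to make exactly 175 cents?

Greedy: take as many of the largest coin as possible, then repeat with the remainder.
175 − 3×50→25 − 1×25→0
Total coins = 3 + 1 = 4

4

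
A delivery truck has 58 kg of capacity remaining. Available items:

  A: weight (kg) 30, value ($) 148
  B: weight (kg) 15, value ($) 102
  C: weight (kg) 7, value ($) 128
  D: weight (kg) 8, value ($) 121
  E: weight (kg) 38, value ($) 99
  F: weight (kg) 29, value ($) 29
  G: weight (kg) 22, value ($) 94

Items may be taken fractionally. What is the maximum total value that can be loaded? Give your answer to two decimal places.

489.13

Ratios (sorted): C 18.29, D 15.12, B 6.80, A 4.93, G 4.27, E 2.61, F 1.00
take C (7 @ 128); take D (8 @ 121); take B (15 @ 102); take 28/30 of A → 138.13. Capacity used 58/58.
Total value = 489.13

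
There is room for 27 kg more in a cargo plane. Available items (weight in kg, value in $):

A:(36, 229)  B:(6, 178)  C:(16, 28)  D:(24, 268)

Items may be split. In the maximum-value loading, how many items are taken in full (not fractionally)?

1

Sort by value per unit weight and fill in that order.
Order: B (178/6=29.67) > D (268/24=11.17) > A (229/36=6.36) > C (28/16=1.75)
Fill: take B (6 @ 178) → take 21/24 of D → 234.50; 27/27 used.
1 item(s) taken whole; one partial (take 21/24 of D).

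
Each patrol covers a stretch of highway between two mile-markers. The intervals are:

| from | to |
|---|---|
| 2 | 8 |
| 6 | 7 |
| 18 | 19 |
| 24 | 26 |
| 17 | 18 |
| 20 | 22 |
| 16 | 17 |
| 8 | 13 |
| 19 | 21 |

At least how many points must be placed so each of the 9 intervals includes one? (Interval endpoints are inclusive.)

6

By right end: [6,7]  [2,8]  [8,13]  [16,17]  [17,18]  [18,19]  [19,21]  [20,22]  [24,26]
[6,7] uncovered → point at 7; [8,13] uncovered → point at 13; [16,17] uncovered → point at 17; [18,19] uncovered → point at 19; [20,22] uncovered → point at 22; [24,26] uncovered → point at 26.
Points: 7, 13, 17, 19, 22, 26 (6 total).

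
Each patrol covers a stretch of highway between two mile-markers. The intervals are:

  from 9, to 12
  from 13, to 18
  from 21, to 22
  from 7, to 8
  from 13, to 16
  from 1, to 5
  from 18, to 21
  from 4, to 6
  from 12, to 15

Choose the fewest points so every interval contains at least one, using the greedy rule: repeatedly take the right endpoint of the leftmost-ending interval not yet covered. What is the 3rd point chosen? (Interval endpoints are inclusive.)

Sorted: [1,5] [4,6] [7,8] [9,12] [12,15] [13,16] [13,18] [18,21] [21,22]
{[1,5],[4,6]} hit by 5; {[7,8]} hit by 8; {[9,12],[12,15]} hit by 12; {[13,16],[13,18]} hit by 16; {[18,21],[21,22]} hit by 21.
Points: 5, 8, 12, 16, 21 (5 total).

12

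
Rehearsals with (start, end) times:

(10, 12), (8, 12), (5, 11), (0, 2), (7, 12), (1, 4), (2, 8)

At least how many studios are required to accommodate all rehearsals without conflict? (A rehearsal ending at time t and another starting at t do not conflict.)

starts: [0, 1, 2, 5, 7, 8, 10]
ends:   [2, 4, 8, 11, 12, 12, 12]
s0→1 s1→2 e2→1 s2→2 e4→1 s5→2 s7→3 e8→2 s8→3 s10→4  — peak 4.

4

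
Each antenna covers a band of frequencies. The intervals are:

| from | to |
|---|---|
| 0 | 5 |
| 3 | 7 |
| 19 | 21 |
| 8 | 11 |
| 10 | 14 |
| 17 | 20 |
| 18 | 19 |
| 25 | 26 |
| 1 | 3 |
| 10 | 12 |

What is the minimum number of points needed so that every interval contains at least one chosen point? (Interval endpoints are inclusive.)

4

Sorted: [1,3] [0,5] [3,7] [8,11] [10,12] [10,14] [18,19] [17,20] [19,21] [25,26]
{[1,3],[0,5],[3,7]} hit by 3; {[8,11],[10,12],[10,14]} hit by 11; {[18,19],[17,20],[19,21]} hit by 19; {[25,26]} hit by 26.
Points: 3, 11, 19, 26 (4 total).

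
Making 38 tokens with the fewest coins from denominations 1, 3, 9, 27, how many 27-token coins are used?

1

Greedy: take as many of the largest coin as possible, then repeat with the remainder.
38 = 1×27 + 1×9 + 2×1
Count of 27: 1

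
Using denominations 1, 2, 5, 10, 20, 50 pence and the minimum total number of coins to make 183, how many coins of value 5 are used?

Greedy: take as many of the largest coin as possible, then repeat with the remainder.
183 − 3×50→33 − 1×20→13 − 1×10→3 − 1×2→1 − 1×1→0
Count of 5: 0

0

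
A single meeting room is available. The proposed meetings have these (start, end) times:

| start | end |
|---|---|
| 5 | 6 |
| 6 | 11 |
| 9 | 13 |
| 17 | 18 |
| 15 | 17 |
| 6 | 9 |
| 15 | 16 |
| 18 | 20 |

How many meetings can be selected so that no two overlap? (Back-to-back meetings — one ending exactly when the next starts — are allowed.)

6

Greedy by earliest finish: after sorting by end time, pick each interval compatible with the last pick.
By end time: (5,6), (6,9), (6,11), (9,13), (15,16), (15,17), (17,18), (18,20).
Pick (5,6); next start ≥ 6 → (6,9); next start ≥ 9 → (9,13); next start ≥ 13 → (15,16); next start ≥ 16 → (17,18); next start ≥ 18 → (18,20).
Selected 6 meetings.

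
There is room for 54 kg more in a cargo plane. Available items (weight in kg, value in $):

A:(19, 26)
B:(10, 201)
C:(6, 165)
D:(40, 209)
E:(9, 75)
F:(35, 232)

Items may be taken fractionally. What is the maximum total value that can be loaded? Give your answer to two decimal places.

Sort by value per unit weight and fill in that order.
Order: C (165/6=27.50) > B (201/10=20.10) > E (75/9=8.33) > F (232/35=6.63) > D (209/40=5.22) > A (26/19=1.37)
Fill: take C (6 @ 165) → take B (10 @ 201) → take E (9 @ 75) → take 29/35 of F → 192.23; 54/54 used.
Total value = 633.23

633.23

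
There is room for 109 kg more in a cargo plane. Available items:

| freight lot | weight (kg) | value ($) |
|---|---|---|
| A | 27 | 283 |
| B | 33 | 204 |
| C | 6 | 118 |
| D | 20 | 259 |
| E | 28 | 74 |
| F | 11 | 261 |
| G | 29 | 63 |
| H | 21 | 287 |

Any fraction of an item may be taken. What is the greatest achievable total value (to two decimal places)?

Ratios (sorted): F 23.73, C 19.67, H 13.67, D 12.95, A 10.48, B 6.18, E 2.64, G 2.17
take F (11 @ 261); take C (6 @ 118); take H (21 @ 287); take D (20 @ 259); take A (27 @ 283); take 24/33 of B → 148.36. Capacity used 109/109.
Total value = 1356.36

1356.36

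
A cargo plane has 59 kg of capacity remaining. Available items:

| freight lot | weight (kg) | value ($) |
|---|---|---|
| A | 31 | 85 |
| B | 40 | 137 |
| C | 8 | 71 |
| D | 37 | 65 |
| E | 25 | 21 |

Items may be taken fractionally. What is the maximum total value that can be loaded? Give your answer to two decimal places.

238.16

Sort by value per unit weight and fill in that order.
Ratios (sorted): C 8.88, B 3.42, A 2.74, D 1.76, E 0.84
take C (8 @ 71); take B (40 @ 137); take 11/31 of A → 30.16. Capacity used 59/59.
Total value = 238.16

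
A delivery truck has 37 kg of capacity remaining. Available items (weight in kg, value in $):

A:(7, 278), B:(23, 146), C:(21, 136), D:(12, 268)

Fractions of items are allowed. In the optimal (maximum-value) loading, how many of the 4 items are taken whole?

Order: A (278/7=39.71) > D (268/12=22.33) > C (136/21=6.48) > B (146/23=6.35)
Fill: take A (7 @ 278) → take D (12 @ 268) → take 18/21 of C → 116.57; 37/37 used.
2 item(s) taken whole; one partial (take 18/21 of C).

2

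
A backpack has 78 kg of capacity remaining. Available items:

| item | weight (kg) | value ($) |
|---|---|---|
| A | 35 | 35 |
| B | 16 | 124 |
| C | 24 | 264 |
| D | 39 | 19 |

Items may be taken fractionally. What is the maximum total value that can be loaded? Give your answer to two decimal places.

Greedy by value/weight ratio, highest first.
Order: C (264/24=11.00) > B (124/16=7.75) > A (35/35=1.00) > D (19/39=0.49)
Fill: take C (24 @ 264) → take B (16 @ 124) → take A (35 @ 35) → take 3/39 of D → 1.46; 78/78 used.
Total value = 424.46

424.46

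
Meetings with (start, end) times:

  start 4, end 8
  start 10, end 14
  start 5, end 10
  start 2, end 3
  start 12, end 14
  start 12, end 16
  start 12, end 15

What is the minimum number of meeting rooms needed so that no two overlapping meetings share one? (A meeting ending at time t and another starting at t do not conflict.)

4

Count concurrent intervals with a sweep; the peak is the room count.
starts: [2, 4, 5, 10, 12, 12, 12]
ends:   [3, 8, 10, 14, 14, 15, 16]
s2→1 e3→0 s4→1 s5→2 e8→1 e10→0 s10→1 s12→2 s12→3 s12→4  — peak 4.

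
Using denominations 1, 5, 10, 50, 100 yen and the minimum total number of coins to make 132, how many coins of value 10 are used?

3

Use the largest denomination that fits, subtract, and repeat.
132 = 1×100 + 3×10 + 2×1
Count of 10: 3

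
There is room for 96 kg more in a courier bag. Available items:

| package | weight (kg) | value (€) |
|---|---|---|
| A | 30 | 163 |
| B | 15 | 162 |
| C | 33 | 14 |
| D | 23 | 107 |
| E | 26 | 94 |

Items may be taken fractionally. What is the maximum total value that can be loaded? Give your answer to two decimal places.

526.85

Greedy by value/weight ratio, highest first.
Ratios (sorted): B 10.80, A 5.43, D 4.65, E 3.62, C 0.42
take B (15 @ 162); take A (30 @ 163); take D (23 @ 107); take E (26 @ 94); take 2/33 of C → 0.85. Capacity used 96/96.
Total value = 526.85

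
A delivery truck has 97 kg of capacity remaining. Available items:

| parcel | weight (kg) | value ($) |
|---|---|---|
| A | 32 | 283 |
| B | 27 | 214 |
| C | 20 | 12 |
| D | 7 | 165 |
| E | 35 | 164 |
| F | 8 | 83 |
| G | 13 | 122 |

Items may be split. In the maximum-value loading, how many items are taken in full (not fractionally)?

Ratios (sorted): D 23.57, F 10.38, G 9.38, A 8.84, B 7.93, E 4.69, C 0.60
take D (7 @ 165); take F (8 @ 83); take G (13 @ 122); take A (32 @ 283); take B (27 @ 214); take 10/35 of E → 46.86. Capacity used 97/97.
5 item(s) taken whole; one partial (take 10/35 of E).

5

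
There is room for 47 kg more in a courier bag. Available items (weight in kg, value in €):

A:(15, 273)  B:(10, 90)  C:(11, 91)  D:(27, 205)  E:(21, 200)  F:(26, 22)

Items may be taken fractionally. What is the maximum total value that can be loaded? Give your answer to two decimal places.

Greedy by value/weight ratio, highest first.
Order: A (273/15=18.20) > E (200/21=9.52) > B (90/10=9.00) > C (91/11=8.27) > D (205/27=7.59) > F (22/26=0.85)
Fill: take A (15 @ 273) → take E (21 @ 200) → take B (10 @ 90) → take 1/11 of C → 8.27; 47/47 used.
Total value = 571.27

571.27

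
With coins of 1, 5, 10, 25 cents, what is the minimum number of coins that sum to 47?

5

47 − 1×25→22 − 2×10→2 − 2×1→0
Total coins = 1 + 2 + 2 = 5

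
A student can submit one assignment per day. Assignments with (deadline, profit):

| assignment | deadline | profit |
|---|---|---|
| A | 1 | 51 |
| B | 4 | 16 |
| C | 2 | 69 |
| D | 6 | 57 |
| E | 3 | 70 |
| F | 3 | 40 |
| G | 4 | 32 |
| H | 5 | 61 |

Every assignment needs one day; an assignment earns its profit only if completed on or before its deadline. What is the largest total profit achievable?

Take jobs in profit order; each goes to the latest open slot no later than its deadline.
By profit: E(d3,70), C(d2,69), H(d5,61), D(d6,57), A(d1,51), F(d3,40), G(d4,32), B(d4,16)
E→slot 3; C→slot 2; H→slot 5; D→slot 6; A→slot 1; F skipped; G→slot 4; B skipped.
Profit = 51 + 69 + 70 + 32 + 61 + 57 = 340

340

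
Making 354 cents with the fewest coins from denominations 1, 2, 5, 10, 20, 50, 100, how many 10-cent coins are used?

Greedy: take as many of the largest coin as possible, then repeat with the remainder.
354 − 3×100→54 − 1×50→4 − 2×2→0
Count of 10: 0

0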